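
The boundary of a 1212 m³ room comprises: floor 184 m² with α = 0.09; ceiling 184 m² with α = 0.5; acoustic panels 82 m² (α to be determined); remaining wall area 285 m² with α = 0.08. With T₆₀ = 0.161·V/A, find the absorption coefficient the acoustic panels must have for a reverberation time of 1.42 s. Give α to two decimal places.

0.07

From T₆₀ = 0.161·V/A, the target T₆₀ = 1.42 s needs A = 0.161·1212/1.42 = 137.42 m².
Absorption from the other surfaces = 184·0.09 + 184·0.5 + 285·0.08 = 131.36 m², so the acoustic panels must supply 6.06 m² over 82 m².
α = 6.06/82 = 0.074.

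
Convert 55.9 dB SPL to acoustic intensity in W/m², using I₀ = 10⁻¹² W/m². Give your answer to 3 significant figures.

I = I₀·10^(L/10) = 10⁻¹² × 10^(55.9/10) = 10^(-6.410).

3.89e-07 W/m²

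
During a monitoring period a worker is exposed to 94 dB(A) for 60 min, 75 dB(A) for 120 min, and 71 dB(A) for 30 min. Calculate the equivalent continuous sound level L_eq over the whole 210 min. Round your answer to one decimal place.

88.7 dB(A)

L_eq = 10·log₁₀[(1/T)·Σ tᵢ·10^(Lᵢ/10)] with T = 210 min.
Σ tᵢ·10^(Lᵢ/10) = 60·10^(94/10) + 120·10^(75/10) + 30·10^(71/10) = 1.549e+11.
L_eq = 10·log₁₀(1.549e+11/210) = 88.68 dB(A).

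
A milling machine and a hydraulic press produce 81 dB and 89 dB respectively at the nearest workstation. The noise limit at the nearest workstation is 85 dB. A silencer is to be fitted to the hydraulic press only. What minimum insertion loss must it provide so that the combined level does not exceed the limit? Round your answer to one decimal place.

6.2 dB

The untreated sources together contribute 10^(81/10) = 1.259e+08, i.e. 81.00 dB.
To meet 85 dB overall, the treated hydraulic press may contribute at most 10^(85/10) − 1.259e+08 = 1.903e+08, i.e. 82.80 dB.
Required insertion loss = 89 − 82.80 = 6.20 dB.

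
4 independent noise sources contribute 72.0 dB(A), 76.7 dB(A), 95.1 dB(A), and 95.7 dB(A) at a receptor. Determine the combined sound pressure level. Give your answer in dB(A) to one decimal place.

For uncorrelated sources the intensities add, so convert each level to linear form, sum, and take 10·log₁₀ of the total.
Σ 10^(L/10) = 10^(72.0/10) + 10^(76.7/10) + 10^(95.1/10) + 10^(95.7/10) = 7.014e+09.
L_total = 10·log₁₀(7.014e+09) = 98.46 dB(A).

98.5 dB(A)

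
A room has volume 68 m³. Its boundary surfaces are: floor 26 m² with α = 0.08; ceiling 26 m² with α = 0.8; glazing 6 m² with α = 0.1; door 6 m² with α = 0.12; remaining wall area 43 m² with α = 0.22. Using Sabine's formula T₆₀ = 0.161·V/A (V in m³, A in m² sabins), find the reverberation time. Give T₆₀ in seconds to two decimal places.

0.33 s

A = Σ Sᵢαᵢ = 26·0.08 + 26·0.8 + 6·0.1 + 6·0.12 + 43·0.22 = 33.66 m².
T₆₀ = 0.161·V/A = 0.161·68/33.66 = 0.325 s.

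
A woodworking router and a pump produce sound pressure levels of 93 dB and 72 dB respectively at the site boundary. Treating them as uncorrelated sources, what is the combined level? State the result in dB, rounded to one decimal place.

93.0 dB

For uncorrelated sources the intensities add, so convert each level to linear form, sum, and take 10·log₁₀ of the total.
Σ 10^(L/10) = 10^(93/10) + 10^(72/10) = 2.011e+09.
L_total = 10·log₁₀(2.011e+09) = 93.03 dB.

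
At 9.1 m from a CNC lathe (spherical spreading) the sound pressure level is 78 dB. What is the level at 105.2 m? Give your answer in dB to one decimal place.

56.7 dB

For a point source, L₂ = L₁ − 20·log₁₀(r₂/r₁).
L₂ = 78 − 20·log₁₀(105.2/9.1) = 78 − 21.259 = 56.74 dB.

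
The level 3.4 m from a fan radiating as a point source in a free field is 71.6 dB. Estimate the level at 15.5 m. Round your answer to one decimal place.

58.4 dB

For a point source, L₂ = L₁ − 20·log₁₀(r₂/r₁).
L₂ = 71.6 − 20·log₁₀(15.5/3.4) = 71.6 − 13.177 = 58.42 dB.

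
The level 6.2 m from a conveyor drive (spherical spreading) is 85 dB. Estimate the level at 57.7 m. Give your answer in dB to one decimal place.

Spherical spreading from a point source gives a 20·log₁₀(r₂/r₁) drop.
L₂ = 85 − 20·log₁₀(57.7/6.2) = 85 − 19.376 = 65.62 dB.

65.6 dB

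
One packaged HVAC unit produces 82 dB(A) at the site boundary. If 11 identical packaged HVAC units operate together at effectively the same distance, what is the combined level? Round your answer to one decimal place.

92.4 dB(A)

With 11 equal, uncorrelated contributions the intensity is 11× that of one unit, giving a rise of 10·log₁₀ 11.
L_total = 82 + 10·log₁₀(11) = 82 + 10.414 = 92.41 dB(A).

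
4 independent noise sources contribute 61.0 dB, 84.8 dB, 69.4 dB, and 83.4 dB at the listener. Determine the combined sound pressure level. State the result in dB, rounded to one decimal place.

87.2 dB

For uncorrelated sources the intensities add, so convert each level to linear form, sum, and take 10·log₁₀ of the total.
Σ 10^(L/10) = 10^(61.0/10) + 10^(84.8/10) + 10^(69.4/10) + 10^(83.4/10) = 5.307e+08.
L_total = 10·log₁₀(5.307e+08) = 87.25 dB.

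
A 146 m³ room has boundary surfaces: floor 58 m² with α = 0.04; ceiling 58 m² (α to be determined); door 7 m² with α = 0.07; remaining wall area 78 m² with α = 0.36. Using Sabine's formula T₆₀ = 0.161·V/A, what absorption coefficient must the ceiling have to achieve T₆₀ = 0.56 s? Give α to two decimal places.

From T₆₀ = 0.161·V/A, the target T₆₀ = 0.56 s needs A = 0.161·146/0.56 = 41.97 m².
Absorption from the other surfaces = 58·0.04 + 7·0.07 + 78·0.36 = 30.89 m², so the ceiling must supply 11.08 m² over 58 m².
α = 11.08/58 = 0.191.

0.19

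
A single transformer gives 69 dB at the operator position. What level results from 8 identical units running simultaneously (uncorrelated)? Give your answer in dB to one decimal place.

78.0 dB

With 8 equal, uncorrelated contributions the intensity is 8× that of one unit, giving a rise of 10·log₁₀ 8.
L_total = 69 + 10·log₁₀(8) = 69 + 9.031 = 78.03 dB.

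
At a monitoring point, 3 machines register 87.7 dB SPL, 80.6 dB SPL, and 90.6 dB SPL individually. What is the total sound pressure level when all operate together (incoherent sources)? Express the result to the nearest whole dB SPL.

For uncorrelated sources the intensities add, so convert each level to linear form, sum, and take 10·log₁₀ of the total.
Σ 10^(L/10) = 10^(87.7/10) + 10^(80.6/10) + 10^(90.6/10) = 1.852e+09.
L_total = 10·log₁₀(1.852e+09) = 92.68 dB SPL.

93 dB SPL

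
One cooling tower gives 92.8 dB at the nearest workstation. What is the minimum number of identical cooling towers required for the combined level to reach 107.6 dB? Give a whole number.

31

Need L₁ + 10·log₁₀ N ≥ 107.6, i.e. log₁₀ N ≥ 1.48.
N ≥ 10^(14.8/10) = 30.200, so N = 31.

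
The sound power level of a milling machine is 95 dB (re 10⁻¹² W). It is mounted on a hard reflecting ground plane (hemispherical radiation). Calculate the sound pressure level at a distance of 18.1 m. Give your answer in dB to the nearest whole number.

Free-field hemispherical radiation: L_p = L_w − 10·log₁₀(2π·r²), r = 18.1 m.
2π·r² = 2058 m², 10·log₁₀ of that is 33.135 dB.
L_p = 95 − 33.135 = 61.86 dB.

62 dB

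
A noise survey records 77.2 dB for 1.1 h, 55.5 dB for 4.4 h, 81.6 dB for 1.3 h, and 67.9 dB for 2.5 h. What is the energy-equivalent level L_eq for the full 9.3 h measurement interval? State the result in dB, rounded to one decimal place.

74.5 dB

The energy average is taken in the linear domain: L_eq = 10·log₁₀[(Σ tᵢ·10^(Lᵢ/10))/T], T = 9.3 h.
Σ tᵢ·10^(Lᵢ/10) = 1.1·10^(77.2/10) + 4.4·10^(55.5/10) + 1.3·10^(81.6/10) + 2.5·10^(67.9/10) = 2.626e+08.
L_eq = 10·log₁₀(2.626e+08/9.3) = 74.51 dB.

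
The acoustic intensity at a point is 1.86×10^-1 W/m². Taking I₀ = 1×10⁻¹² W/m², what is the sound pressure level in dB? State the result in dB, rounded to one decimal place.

Dividing by I₀ shifts the exponent by 12: I/I₀ = 1.86×10^11.
L = 10·(0.2695 + 11) = 112.70 dB.

112.7 dB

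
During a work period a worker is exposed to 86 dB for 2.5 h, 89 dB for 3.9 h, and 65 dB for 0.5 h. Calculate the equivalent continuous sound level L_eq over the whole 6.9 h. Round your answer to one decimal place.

Weight each interval's intensity by its duration and average over T = 6.9 h:
Σ tᵢ·10^(Lᵢ/10) = 2.5·10^(86/10) + 3.9·10^(89/10) + 0.5·10^(65/10) = 4.095e+09.
L_eq = 10·log₁₀(4.095e+09/6.9) = 87.73 dB.

87.7 dB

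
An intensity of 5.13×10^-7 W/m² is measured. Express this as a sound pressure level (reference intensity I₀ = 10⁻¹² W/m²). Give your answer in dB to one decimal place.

57.1 dB

I/I₀ = 5.13×10^-7/10⁻¹² = 5.13×10^5, and L = 10·log₁₀(I/I₀).
L = 10·(0.7101 + 5) = 57.10 dB.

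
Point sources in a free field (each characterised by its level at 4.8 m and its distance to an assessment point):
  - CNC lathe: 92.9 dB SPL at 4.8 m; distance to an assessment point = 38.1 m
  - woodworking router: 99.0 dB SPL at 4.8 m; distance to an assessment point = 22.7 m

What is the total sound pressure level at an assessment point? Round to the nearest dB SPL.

86 dB SPL

Apply inverse-square spreading to bring every level to the receiver, then sum 10^(L/10).
CNC lathe: 92.9 − 20·log₁₀(38.1/4.8) = 92.9 − 17.99 = 74.91 dB SPL.
woodworking router: 99.0 − 20·log₁₀(22.7/4.8) = 99.0 − 13.50 = 85.50 dB SPL.
Σ 10^(L/10) = 3.861e+08 → L_total = 10·log₁₀(3.861e+08) = 85.87 dB SPL.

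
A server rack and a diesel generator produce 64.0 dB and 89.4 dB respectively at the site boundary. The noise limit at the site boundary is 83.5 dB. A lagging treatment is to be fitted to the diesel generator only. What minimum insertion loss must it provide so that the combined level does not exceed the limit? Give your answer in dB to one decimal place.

The untreated sources together contribute 10^(64.0/10) = 2.512e+06, i.e. 64.00 dB.
The limit corresponds to 10^(83.5/10) = 2.239e+08; subtracting the fixed part leaves 2.214e+08 for the diesel generator, i.e. 83.45 dB.
So the diesel generator must be reduced from 89.4 to 83.45 dB: IL = 5.95 dB.

5.9 dB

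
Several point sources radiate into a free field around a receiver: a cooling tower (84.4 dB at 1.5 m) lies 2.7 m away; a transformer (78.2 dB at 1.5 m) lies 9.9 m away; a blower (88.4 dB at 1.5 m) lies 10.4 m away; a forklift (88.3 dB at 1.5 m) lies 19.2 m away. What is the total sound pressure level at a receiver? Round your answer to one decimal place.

First find each source's level at the receiver (point-source: −20·log₁₀(r/r_ref)), then combine on an intensity basis.
cooling tower: 84.4 − 20·log₁₀(2.7/1.5) = 84.4 − 5.11 = 79.29 dB.
transformer: 78.2 − 20·log₁₀(9.9/1.5) = 78.2 − 16.39 = 61.81 dB.
blower: 88.4 − 20·log₁₀(10.4/1.5) = 88.4 − 16.82 = 71.58 dB.
forklift: 88.3 − 20·log₁₀(19.2/1.5) = 88.3 − 22.14 = 66.16 dB.
Σ 10^(L/10) = 1.050e+08 → L_total = 10·log₁₀(1.050e+08) = 80.21 dB.

80.2 dB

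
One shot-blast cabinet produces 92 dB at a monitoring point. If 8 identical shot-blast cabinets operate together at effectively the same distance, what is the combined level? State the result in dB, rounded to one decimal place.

101.0 dB

With 8 equal, uncorrelated contributions the intensity is 8× that of one unit, giving a rise of 10·log₁₀ 8.
L_total = 92 + 10·log₁₀(8) = 92 + 9.031 = 101.03 dB.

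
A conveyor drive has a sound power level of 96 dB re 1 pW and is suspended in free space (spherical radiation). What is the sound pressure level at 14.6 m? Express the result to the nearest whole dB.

L_p = L_w − 10·log₁₀(4π·r²) with r = 14.6 m.
4π·r² = 2679 m², 10·log₁₀ of that is 34.279 dB.
L_p = 96 − 34.279 = 61.72 dB.

62 dB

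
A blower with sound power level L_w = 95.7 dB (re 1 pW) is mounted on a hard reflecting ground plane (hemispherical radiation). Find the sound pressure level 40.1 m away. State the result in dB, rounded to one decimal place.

55.7 dB

L_p = L_w − 10·log₁₀(2π·r²) with r = 40.1 m.
2π·r² = 1.01e+04 m², 10·log₁₀ of that is 40.045 dB.
L_p = 95.7 − 40.045 = 55.66 dB.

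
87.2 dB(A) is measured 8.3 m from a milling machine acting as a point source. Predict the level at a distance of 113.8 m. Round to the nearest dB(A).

For a point source, L₂ = L₁ − 20·log₁₀(r₂/r₁).
L₂ = 87.2 − 20·log₁₀(113.8/8.3) = 87.2 − 22.741 = 64.46 dB(A).

64 dB(A)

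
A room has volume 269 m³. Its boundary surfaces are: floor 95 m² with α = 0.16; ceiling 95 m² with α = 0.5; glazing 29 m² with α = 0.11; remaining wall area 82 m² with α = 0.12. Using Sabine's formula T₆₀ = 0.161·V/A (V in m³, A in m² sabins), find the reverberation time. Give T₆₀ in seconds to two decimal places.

0.57 s

Summing Sᵢαᵢ: 95·0.16 + 95·0.5 + 29·0.11 + 82·0.12 = 75.73 m².
T₆₀ = 0.161 × 269 / 75.73 = 0.572 s.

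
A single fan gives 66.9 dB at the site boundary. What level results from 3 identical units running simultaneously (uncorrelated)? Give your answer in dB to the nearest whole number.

72 dB

N identical incoherent sources raise the level by 10·log₁₀ N.
L_total = 66.9 + 10·log₁₀(3) = 66.9 + 4.771 = 71.67 dB.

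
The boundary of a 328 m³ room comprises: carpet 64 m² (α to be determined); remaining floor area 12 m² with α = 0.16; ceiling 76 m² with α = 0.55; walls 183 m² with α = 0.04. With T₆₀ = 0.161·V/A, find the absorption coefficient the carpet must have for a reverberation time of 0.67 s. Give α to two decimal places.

0.43

From T₆₀ = 0.161·V/A, the target T₆₀ = 0.67 s needs A = 0.161·328/0.67 = 78.82 m².
Absorption from the other surfaces = 12·0.16 + 76·0.55 + 183·0.04 = 51.04 m², so the carpet must supply 27.78 m² over 64 m².
α = 27.78/64 = 0.434.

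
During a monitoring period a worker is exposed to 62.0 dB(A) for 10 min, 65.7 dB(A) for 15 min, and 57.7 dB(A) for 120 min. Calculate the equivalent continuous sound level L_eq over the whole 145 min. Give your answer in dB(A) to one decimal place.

Weight each interval's intensity by its duration and average over T = 145 min:
Σ tᵢ·10^(Lᵢ/10) = 10·10^(62.0/10) + 15·10^(65.7/10) + 120·10^(57.7/10) = 1.422e+08.
L_eq = 10·log₁₀(1.422e+08/145) = 59.92 dB(A).

59.9 dB(A)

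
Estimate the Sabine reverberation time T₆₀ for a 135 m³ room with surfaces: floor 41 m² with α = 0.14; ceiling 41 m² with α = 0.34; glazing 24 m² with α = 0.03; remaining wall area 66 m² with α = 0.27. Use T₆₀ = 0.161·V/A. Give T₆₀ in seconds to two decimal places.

A = Σ Sᵢαᵢ = 41·0.14 + 41·0.34 + 24·0.03 + 66·0.27 = 38.22 m².
T₆₀ = 0.161 × 135 / 38.22 = 0.569 s.

0.57 s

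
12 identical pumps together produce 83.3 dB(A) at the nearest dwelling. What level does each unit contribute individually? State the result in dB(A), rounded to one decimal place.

72.5 dB(A)

12 equal contributions raise the level by 10·log₁₀ 12 = 10.792 dB, so each unit alone gives 83.3 − 10.792.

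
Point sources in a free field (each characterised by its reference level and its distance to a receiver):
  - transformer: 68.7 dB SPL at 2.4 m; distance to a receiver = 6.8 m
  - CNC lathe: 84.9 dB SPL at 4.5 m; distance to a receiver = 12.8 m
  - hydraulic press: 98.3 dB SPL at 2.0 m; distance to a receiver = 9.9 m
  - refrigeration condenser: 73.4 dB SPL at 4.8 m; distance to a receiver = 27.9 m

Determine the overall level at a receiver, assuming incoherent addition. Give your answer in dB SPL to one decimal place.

85.0 dB SPL

First find each source's level at the receiver (point-source: −20·log₁₀(r/r_ref)), then combine on an intensity basis.
transformer: 68.7 − 20·log₁₀(6.8/2.4) = 68.7 − 9.05 = 59.65 dB SPL.
CNC lathe: 84.9 − 20·log₁₀(12.8/4.5) = 84.9 − 9.08 = 75.82 dB SPL.
hydraulic press: 98.3 − 20·log₁₀(9.9/2.0) = 98.3 − 13.89 = 84.41 dB SPL.
refrigeration condenser: 73.4 − 20·log₁₀(27.9/4.8) = 73.4 − 15.29 = 58.11 dB SPL.
Σ 10^(L/10) = 3.157e+08 → L_total = 10·log₁₀(3.157e+08) = 84.99 dB SPL.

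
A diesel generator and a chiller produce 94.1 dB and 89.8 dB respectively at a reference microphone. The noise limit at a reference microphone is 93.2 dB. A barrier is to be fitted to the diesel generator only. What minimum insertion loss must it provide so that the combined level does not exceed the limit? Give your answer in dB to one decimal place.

Everything except the diesel generator sums to 10^(89.8/10) = 9.550e+08 in linear terms, 89.80 dB.
To meet 93.2 dB overall, the treated diesel generator may contribute at most 10^(93.2/10) − 9.550e+08 = 1.134e+09, i.e. 90.55 dB.
Required insertion loss = 94.1 − 90.55 = 3.55 dB.

3.6 dB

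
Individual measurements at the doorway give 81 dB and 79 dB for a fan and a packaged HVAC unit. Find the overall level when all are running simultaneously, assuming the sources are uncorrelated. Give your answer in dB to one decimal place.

For uncorrelated sources the intensities add, so convert each level to linear form, sum, and take 10·log₁₀ of the total.
Σ 10^(L/10) = 10^(81/10) + 10^(79/10) = 2.053e+08.
L_total = 10·log₁₀(2.053e+08) = 83.12 dB.

83.1 dB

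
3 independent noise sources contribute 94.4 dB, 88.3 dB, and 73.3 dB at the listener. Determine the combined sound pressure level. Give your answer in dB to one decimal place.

Incoherent sources combine by intensity addition: L_total = 10·log₁₀(Σ 10^(L_i/10)).
Σ 10^(L/10) = 10^(94.4/10) + 10^(88.3/10) + 10^(73.3/10) = 3.452e+09.
L_total = 10·log₁₀(3.452e+09) = 95.38 dB.

95.4 dB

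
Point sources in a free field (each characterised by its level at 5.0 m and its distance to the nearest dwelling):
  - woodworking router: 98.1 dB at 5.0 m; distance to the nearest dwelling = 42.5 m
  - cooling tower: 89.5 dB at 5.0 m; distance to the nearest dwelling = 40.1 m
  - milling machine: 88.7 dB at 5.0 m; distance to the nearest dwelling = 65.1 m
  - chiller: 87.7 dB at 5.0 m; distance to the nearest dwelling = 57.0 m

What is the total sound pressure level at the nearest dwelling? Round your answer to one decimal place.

80.5 dB

Propagate each source to the receiver with L = L_ref − 20·log₁₀(r/r_ref), then add intensities.
woodworking router: 98.1 − 20·log₁₀(42.5/5.0) = 98.1 − 18.59 = 79.51 dB.
cooling tower: 89.5 − 20·log₁₀(40.1/5.0) = 89.5 − 18.08 = 71.42 dB.
milling machine: 88.7 − 20·log₁₀(65.1/5.0) = 88.7 − 22.29 = 66.41 dB.
chiller: 87.7 − 20·log₁₀(57.0/5.0) = 87.7 − 21.14 = 66.56 dB.
Σ 10^(L/10) = 1.121e+08 → L_total = 10·log₁₀(1.121e+08) = 80.50 dB.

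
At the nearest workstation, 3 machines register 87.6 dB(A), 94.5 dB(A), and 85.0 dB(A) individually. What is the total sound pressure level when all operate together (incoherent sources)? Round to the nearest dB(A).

96 dB(A)

For uncorrelated sources the intensities add, so convert each level to linear form, sum, and take 10·log₁₀ of the total.
Σ 10^(L/10) = 10^(87.6/10) + 10^(94.5/10) + 10^(85.0/10) = 3.710e+09.
L_total = 10·log₁₀(3.710e+09) = 95.69 dB(A).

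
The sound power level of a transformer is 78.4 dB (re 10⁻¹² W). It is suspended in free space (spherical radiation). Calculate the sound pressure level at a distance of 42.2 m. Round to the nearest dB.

35 dB

L_p = L_w − 10·log₁₀(4π·r²) with r = 42.2 m.
4π·r² = 2.238e+04 m², 10·log₁₀ of that is 43.498 dB.
L_p = 78.4 − 43.498 = 34.90 dB.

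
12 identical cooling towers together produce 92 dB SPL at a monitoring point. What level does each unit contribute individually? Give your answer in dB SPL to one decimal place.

81.2 dB SPL

For N identical incoherent sources L_total = L₁ + 10·log₁₀ N, so L₁ = 92 − 10·log₁₀(12) = 92 − 10.792.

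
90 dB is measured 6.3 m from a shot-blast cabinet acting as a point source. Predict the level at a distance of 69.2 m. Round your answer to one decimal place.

Spherical spreading from a point source gives a 20·log₁₀(r₂/r₁) drop.
L₂ = 90 − 20·log₁₀(69.2/6.3) = 90 − 20.815 = 69.18 dB.

69.2 dB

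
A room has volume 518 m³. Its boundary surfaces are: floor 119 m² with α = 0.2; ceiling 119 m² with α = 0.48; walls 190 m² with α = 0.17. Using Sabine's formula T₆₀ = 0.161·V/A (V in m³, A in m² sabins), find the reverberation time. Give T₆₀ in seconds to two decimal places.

A = Σ Sᵢαᵢ = 119·0.2 + 119·0.48 + 190·0.17 = 113.22 m².
T₆₀ = 0.161 × 518 / 113.22 = 0.737 s.

0.74 s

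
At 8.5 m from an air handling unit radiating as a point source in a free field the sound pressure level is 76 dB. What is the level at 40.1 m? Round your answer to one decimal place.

62.5 dB

Point-source attenuation: ΔL = 20·log₁₀(r₂/r₁) = 20·log₁₀(40.1/8.5) = 13.475 dB.
L₂ = 76 − 20·log₁₀(40.1/8.5) = 76 − 13.475 = 62.53 dB.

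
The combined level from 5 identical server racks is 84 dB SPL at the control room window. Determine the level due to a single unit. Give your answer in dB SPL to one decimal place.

Dividing the total intensity by 5 lowers the level by 10·log₁₀ 5 = 6.990 dB: L₁ = 84 − 6.990.

77.0 dB SPL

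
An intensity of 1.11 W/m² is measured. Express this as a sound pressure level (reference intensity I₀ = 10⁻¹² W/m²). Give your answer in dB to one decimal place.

120.5 dB

Dividing by I₀ shifts the exponent by 12: I/I₀ = 1.11×10^12.
L = 10·(0.0453 + 12) = 120.45 dB.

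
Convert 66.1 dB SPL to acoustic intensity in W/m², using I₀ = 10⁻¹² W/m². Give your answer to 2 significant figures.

L = 10·log₁₀(I/I₀) ⇒ I = I₀·10^(L/10) = 10⁻¹² × 10^6.61.

4.1e-06 W/m²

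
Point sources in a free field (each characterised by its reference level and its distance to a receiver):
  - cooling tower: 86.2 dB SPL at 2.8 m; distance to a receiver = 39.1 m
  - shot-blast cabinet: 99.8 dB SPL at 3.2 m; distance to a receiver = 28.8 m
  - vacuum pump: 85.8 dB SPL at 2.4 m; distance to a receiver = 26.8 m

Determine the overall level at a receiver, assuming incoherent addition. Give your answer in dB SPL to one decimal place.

80.9 dB SPL

Apply inverse-square spreading to bring every level to the receiver, then sum 10^(L/10).
cooling tower: 86.2 − 20·log₁₀(39.1/2.8) = 86.2 − 22.90 = 63.30 dB SPL.
shot-blast cabinet: 99.8 − 20·log₁₀(28.8/3.2) = 99.8 − 19.08 = 80.72 dB SPL.
vacuum pump: 85.8 − 20·log₁₀(26.8/2.4) = 85.8 − 20.96 = 64.84 dB SPL.
Σ 10^(L/10) = 1.231e+08 → L_total = 10·log₁₀(1.231e+08) = 80.90 dB SPL.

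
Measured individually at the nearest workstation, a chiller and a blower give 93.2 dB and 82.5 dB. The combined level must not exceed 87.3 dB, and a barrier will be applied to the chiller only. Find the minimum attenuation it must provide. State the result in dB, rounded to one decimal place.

Fixed contribution from the other source: Σ 10^(L/10) = 10^(82.5/10) = 1.778e+08 (82.50 dB).
The limit corresponds to 10^(87.3/10) = 5.370e+08; subtracting the fixed part leaves 3.592e+08 for the chiller, i.e. 85.55 dB.
Required insertion loss = 93.2 − 85.55 = 7.65 dB.

7.6 dB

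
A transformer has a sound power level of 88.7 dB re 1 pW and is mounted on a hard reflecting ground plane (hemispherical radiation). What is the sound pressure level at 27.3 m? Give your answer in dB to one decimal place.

52.0 dB

The power spreads over a hemisphere of area 2π·r², so L_p = L_w − 10·log₁₀(2π·r²).
2π·r² = 4683 m², 10·log₁₀ of that is 36.705 dB.
L_p = 88.7 − 36.705 = 51.99 dB.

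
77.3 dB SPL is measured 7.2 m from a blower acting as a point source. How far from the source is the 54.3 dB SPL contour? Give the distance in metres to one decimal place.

101.7 m

The 23.0 dB drop corresponds to a distance ratio of 10^(23.0/20) for a point source.
r₂ = 7.2·10^((77.3−54.3)/20) = 7.2·10^(23.0/20) = 101.70 m.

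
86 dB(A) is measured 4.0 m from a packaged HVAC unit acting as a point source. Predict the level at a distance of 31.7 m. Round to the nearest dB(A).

68 dB(A)

For a point source, L₂ = L₁ − 20·log₁₀(r₂/r₁).
L₂ = 86 − 20·log₁₀(31.7/4.0) = 86 − 17.980 = 68.02 dB(A).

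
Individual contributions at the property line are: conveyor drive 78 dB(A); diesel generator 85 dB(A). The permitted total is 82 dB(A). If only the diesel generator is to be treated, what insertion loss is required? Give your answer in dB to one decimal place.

Everything except the diesel generator sums to 10^(78/10) = 6.310e+07 in linear terms, 78.00 dB(A).
The limit corresponds to 10^(82/10) = 1.585e+08; subtracting the fixed part leaves 9.539e+07 for the diesel generator, i.e. 79.80 dB(A).
Required insertion loss = 85 − 79.80 = 5.20 dB.

5.2 dB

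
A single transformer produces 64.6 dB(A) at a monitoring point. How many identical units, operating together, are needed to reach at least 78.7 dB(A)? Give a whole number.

N identical sources give L₁ + 10·log₁₀ N, so require 10·log₁₀ N ≥ 78.7 − 64.6 = 14.1 dB.
N ≥ 10^(14.1/10) = 25.704, so N = 26.

26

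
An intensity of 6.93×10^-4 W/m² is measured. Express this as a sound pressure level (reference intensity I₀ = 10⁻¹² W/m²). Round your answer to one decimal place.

88.4 dB

Dividing by I₀ shifts the exponent by 12: I/I₀ = 6.93×10^8.
L = 10·(0.8407 + 8) = 88.41 dB.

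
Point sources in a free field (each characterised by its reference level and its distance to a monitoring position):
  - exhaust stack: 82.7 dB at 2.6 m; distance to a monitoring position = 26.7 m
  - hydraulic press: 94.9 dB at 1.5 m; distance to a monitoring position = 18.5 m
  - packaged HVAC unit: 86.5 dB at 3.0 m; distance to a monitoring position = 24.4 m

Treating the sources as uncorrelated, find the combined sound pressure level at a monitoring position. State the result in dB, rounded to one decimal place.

74.6 dB

Propagate each source to the receiver with L = L_ref − 20·log₁₀(r/r_ref), then add intensities.
exhaust stack: 82.7 − 20·log₁₀(26.7/2.6) = 82.7 − 20.23 = 62.47 dB.
hydraulic press: 94.9 − 20·log₁₀(18.5/1.5) = 94.9 − 21.82 = 73.08 dB.
packaged HVAC unit: 86.5 − 20·log₁₀(24.4/3.0) = 86.5 − 18.21 = 68.29 dB.
Σ 10^(L/10) = 2.883e+07 → L_total = 10·log₁₀(2.883e+07) = 74.60 dB.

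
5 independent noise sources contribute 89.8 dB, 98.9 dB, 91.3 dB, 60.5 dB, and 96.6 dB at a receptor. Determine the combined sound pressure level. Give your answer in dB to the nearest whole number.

Incoherent sources combine by intensity addition: L_total = 10·log₁₀(Σ 10^(L_i/10)).
Σ 10^(L/10) = 10^(89.8/10) + 10^(98.9/10) + 10^(91.3/10) + 10^(60.5/10) + 10^(96.6/10) = 1.464e+10.
L_total = 10·log₁₀(1.464e+10) = 101.65 dB.

102 dB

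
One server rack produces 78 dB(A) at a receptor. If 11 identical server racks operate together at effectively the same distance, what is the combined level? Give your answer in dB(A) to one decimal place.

88.4 dB(A)

With 11 equal, uncorrelated contributions the intensity is 11× that of one unit, giving a rise of 10·log₁₀ 11.
L_total = 78 + 10·log₁₀(11) = 78 + 10.414 = 88.41 dB(A).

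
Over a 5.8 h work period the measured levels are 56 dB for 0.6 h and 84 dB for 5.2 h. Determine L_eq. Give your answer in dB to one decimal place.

83.5 dB

The energy average is taken in the linear domain: L_eq = 10·log₁₀[(Σ tᵢ·10^(Lᵢ/10))/T], T = 5.8 h.
Σ tᵢ·10^(Lᵢ/10) = 0.6·10^(56/10) + 5.2·10^(84/10) = 1.306e+09.
L_eq = 10·log₁₀(1.306e+09/5.8) = 83.53 dB.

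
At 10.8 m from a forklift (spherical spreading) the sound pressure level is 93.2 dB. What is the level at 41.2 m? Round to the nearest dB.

For a point source, L₂ = L₁ − 20·log₁₀(r₂/r₁).
L₂ = 93.2 − 20·log₁₀(41.2/10.8) = 93.2 − 11.629 = 81.57 dB.

82 dB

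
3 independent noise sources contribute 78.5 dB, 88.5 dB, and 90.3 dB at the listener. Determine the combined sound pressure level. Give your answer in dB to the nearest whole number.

For uncorrelated sources the intensities add, so convert each level to linear form, sum, and take 10·log₁₀ of the total.
Σ 10^(L/10) = 10^(78.5/10) + 10^(88.5/10) + 10^(90.3/10) = 1.850e+09.
L_total = 10·log₁₀(1.850e+09) = 92.67 dB.

93 dB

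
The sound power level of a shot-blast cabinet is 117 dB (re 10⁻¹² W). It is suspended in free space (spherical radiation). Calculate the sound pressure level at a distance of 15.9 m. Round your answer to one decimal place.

The power spreads over a sphere of area 4π·r², so L_p = L_w − 10·log₁₀(4π·r²).
4π·r² = 3177 m², 10·log₁₀ of that is 35.020 dB.
L_p = 117 − 35.020 = 81.98 dB.

82.0 dB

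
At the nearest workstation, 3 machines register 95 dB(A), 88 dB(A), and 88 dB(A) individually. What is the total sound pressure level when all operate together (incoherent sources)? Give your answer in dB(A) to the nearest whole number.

96 dB(A)

For uncorrelated sources the intensities add, so convert each level to linear form, sum, and take 10·log₁₀ of the total.
Σ 10^(L/10) = 10^(95/10) + 10^(88/10) + 10^(88/10) = 4.424e+09.
L_total = 10·log₁₀(4.424e+09) = 96.46 dB(A).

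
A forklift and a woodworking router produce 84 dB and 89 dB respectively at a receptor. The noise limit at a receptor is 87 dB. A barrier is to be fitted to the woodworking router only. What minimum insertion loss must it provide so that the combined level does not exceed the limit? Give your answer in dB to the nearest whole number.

Fixed contribution from the other source: Σ 10^(L/10) = 10^(84/10) = 2.512e+08 (84.00 dB).
The limit corresponds to 10^(87/10) = 5.012e+08; subtracting the fixed part leaves 2.500e+08 for the woodworking router, i.e. 83.98 dB.
So the woodworking router must be reduced from 89 to 83.98 dB: IL = 5.02 dB.

5 dB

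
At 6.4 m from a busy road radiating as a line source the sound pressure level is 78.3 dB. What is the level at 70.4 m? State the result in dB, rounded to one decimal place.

67.9 dB

Cylindrical spreading from a line source gives a 10·log₁₀(r₂/r₁) drop.
L₂ = 78.3 − 10·log₁₀(70.4/6.4) = 78.3 − 10.414 = 67.89 dB.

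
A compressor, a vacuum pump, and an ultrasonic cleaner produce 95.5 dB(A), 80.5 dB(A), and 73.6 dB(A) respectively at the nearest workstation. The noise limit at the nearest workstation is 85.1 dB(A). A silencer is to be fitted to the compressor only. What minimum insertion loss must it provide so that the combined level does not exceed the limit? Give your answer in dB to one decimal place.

12.7 dB

Everything except the compressor sums to 10^(80.5/10) + 10^(73.6/10) = 1.351e+08 in linear terms, 81.31 dB(A).
To meet 85.1 dB(A) overall, the treated compressor may contribute at most 10^(85.1/10) − 1.351e+08 = 1.885e+08, i.e. 82.75 dB(A).
Required insertion loss = 95.5 − 82.75 = 12.75 dB.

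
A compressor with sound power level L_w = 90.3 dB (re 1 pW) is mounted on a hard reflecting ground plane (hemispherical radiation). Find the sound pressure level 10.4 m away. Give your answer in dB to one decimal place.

L_p = L_w − 10·log₁₀(2π·r²) with r = 10.4 m.
2π·r² = 679.6 m², 10·log₁₀ of that is 28.322 dB.
L_p = 90.3 − 28.322 = 61.98 dB.

62.0 dB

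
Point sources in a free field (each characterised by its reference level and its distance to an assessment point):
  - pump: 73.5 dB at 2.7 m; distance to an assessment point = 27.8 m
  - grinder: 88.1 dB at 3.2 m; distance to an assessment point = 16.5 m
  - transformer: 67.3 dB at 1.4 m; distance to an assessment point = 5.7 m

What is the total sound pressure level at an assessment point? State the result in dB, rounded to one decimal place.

73.9 dB

First find each source's level at the receiver (point-source: −20·log₁₀(r/r_ref)), then combine on an intensity basis.
pump: 73.5 − 20·log₁₀(27.8/2.7) = 73.5 − 20.25 = 53.25 dB.
grinder: 88.1 − 20·log₁₀(16.5/3.2) = 88.1 − 14.25 = 73.85 dB.
transformer: 67.3 − 20·log₁₀(5.7/1.4) = 67.3 − 12.19 = 55.11 dB.
Σ 10^(L/10) = 2.482e+07 → L_total = 10·log₁₀(2.482e+07) = 73.95 dB.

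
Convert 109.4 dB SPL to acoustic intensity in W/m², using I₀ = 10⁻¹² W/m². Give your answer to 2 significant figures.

0.087 W/m²

L = 10·log₁₀(I/I₀) ⇒ I = I₀·10^(L/10) = 10⁻¹² × 10^10.94.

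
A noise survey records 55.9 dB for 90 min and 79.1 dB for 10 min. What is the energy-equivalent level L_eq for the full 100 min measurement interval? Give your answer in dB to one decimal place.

L_eq = 10·log₁₀[(1/T)·Σ tᵢ·10^(Lᵢ/10)] with T = 100 min.
Σ tᵢ·10^(Lᵢ/10) = 90·10^(55.9/10) + 10·10^(79.1/10) = 8.478e+08.
L_eq = 10·log₁₀(8.478e+08/100) = 69.28 dB.

69.3 dB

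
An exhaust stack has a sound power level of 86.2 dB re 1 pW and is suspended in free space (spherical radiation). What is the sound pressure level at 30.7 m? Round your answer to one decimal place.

The power spreads over a sphere of area 4π·r², so L_p = L_w − 10·log₁₀(4π·r²).
4π·r² = 1.184e+04 m², 10·log₁₀ of that is 40.735 dB.
L_p = 86.2 − 40.735 = 45.47 dB.

45.5 dB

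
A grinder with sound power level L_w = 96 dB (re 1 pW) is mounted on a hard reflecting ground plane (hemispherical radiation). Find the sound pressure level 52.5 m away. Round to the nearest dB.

The power spreads over a hemisphere of area 2π·r², so L_p = L_w − 10·log₁₀(2π·r²).
2π·r² = 1.732e+04 m², 10·log₁₀ of that is 42.385 dB.
L_p = 96 − 42.385 = 53.62 dB.

54 dB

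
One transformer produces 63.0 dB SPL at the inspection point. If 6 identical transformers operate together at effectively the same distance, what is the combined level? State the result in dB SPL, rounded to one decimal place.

With 6 equal, uncorrelated contributions the intensity is 6× that of one unit, giving a rise of 10·log₁₀ 6.
L_total = 63.0 + 10·log₁₀(6) = 63.0 + 7.782 = 70.78 dB SPL.

70.8 dB SPL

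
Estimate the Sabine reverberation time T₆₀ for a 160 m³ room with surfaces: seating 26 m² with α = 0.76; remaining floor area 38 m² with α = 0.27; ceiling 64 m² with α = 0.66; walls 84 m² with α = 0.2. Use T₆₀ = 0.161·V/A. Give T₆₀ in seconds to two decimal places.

A = Σ Sᵢαᵢ = 26·0.76 + 38·0.27 + 64·0.66 + 84·0.2 = 89.06 m².
T₆₀ = 0.161·V/A = 0.161·160/89.06 = 0.289 s.

0.29 s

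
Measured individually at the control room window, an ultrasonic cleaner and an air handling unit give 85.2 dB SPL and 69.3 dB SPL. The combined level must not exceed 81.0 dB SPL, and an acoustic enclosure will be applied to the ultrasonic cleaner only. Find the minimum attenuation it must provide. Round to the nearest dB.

Everything except the ultrasonic cleaner sums to 10^(69.3/10) = 8.511e+06 in linear terms, 69.30 dB SPL.
The limit corresponds to 10^(81.0/10) = 1.259e+08; subtracting the fixed part leaves 1.174e+08 for the ultrasonic cleaner, i.e. 80.70 dB SPL.
Required insertion loss = 85.2 − 80.70 = 4.50 dB.

5 dB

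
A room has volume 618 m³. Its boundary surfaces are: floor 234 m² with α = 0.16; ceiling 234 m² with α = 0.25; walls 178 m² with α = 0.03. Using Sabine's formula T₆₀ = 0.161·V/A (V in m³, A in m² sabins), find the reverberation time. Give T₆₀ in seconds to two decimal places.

Summing Sᵢαᵢ: 234·0.16 + 234·0.25 + 178·0.03 = 101.28 m².
T₆₀ = 0.161 × 618 / 101.28 = 0.982 s.

0.98 s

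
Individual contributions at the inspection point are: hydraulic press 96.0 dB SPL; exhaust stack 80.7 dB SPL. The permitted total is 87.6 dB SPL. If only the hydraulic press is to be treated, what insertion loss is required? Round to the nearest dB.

The untreated sources together contribute 10^(80.7/10) = 1.175e+08, i.e. 80.70 dB SPL.
The limit corresponds to 10^(87.6/10) = 5.754e+08; subtracting the fixed part leaves 4.580e+08 for the hydraulic press, i.e. 86.61 dB SPL.
So the hydraulic press must be reduced from 96.0 to 86.61 dB SPL: IL = 9.39 dB.

9 dB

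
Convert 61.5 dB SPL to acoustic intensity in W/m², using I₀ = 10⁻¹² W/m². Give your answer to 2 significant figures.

1.4e-06 W/m²

I/I₀ = 10^(61.5/10) = 1.413e+06, so I = 1.413e+06 × 10⁻¹² W/m².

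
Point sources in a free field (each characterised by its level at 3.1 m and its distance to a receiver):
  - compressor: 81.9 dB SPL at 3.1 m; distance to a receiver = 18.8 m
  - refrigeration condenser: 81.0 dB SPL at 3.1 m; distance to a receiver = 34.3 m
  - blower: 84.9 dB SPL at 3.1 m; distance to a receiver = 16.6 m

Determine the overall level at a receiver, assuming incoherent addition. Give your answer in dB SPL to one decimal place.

Apply inverse-square spreading to bring every level to the receiver, then sum 10^(L/10).
compressor: 81.9 − 20·log₁₀(18.8/3.1) = 81.9 − 15.66 = 66.24 dB SPL.
refrigeration condenser: 81.0 − 20·log₁₀(34.3/3.1) = 81.0 − 20.88 = 60.12 dB SPL.
blower: 84.9 − 20·log₁₀(16.6/3.1) = 84.9 − 14.57 = 70.33 dB SPL.
Σ 10^(L/10) = 1.602e+07 → L_total = 10·log₁₀(1.602e+07) = 72.05 dB SPL.

72.0 dB SPL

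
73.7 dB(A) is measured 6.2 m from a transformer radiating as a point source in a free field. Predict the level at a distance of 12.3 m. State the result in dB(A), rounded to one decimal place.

67.7 dB(A)

Point-source attenuation: ΔL = 20·log₁₀(r₂/r₁) = 20·log₁₀(12.3/6.2) = 5.950 dB.
L₂ = 73.7 − 20·log₁₀(12.3/6.2) = 73.7 − 5.950 = 67.75 dB(A).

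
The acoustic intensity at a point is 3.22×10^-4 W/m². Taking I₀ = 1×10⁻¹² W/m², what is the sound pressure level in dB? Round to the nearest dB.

I/I₀ = 3.22×10^-4/10⁻¹² = 3.22×10^8, and L = 10·log₁₀(I/I₀).
L = 10·(0.5079 + 8) = 85.08 dB.

85 dB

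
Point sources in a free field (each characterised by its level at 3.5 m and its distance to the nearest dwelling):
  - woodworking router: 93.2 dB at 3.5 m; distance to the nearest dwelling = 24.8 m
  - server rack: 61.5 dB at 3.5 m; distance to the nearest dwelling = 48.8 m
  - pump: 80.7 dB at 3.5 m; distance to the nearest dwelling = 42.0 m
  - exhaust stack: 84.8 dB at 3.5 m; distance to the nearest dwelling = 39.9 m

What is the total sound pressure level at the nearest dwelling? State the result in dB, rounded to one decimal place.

76.5 dB

Propagate each source to the receiver with L = L_ref − 20·log₁₀(r/r_ref), then add intensities.
woodworking router: 93.2 − 20·log₁₀(24.8/3.5) = 93.2 − 17.01 = 76.19 dB.
server rack: 61.5 − 20·log₁₀(48.8/3.5) = 61.5 − 22.89 = 38.61 dB.
pump: 80.7 − 20·log₁₀(42.0/3.5) = 80.7 − 21.58 = 59.12 dB.
exhaust stack: 84.8 − 20·log₁₀(39.9/3.5) = 84.8 − 21.14 = 63.66 dB.
Σ 10^(L/10) = 4.476e+07 → L_total = 10·log₁₀(4.476e+07) = 76.51 dB.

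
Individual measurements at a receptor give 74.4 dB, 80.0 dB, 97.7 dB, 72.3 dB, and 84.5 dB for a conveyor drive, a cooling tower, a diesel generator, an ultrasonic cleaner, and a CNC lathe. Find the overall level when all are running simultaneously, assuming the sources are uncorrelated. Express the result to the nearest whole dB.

98 dB

Incoherent sources combine by intensity addition: L_total = 10·log₁₀(Σ 10^(L_i/10)).
Σ 10^(L/10) = 10^(74.4/10) + 10^(80.0/10) + 10^(97.7/10) + 10^(72.3/10) + 10^(84.5/10) = 6.315e+09.
L_total = 10·log₁₀(6.315e+09) = 98.00 dB.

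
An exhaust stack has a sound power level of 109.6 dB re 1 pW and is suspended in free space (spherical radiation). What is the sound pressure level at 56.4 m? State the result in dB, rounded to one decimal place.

Free-field spherical radiation: L_p = L_w − 10·log₁₀(4π·r²), r = 56.4 m.
4π·r² = 3.997e+04 m², 10·log₁₀ of that is 46.018 dB.
L_p = 109.6 − 46.018 = 63.58 dB.

63.6 dB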